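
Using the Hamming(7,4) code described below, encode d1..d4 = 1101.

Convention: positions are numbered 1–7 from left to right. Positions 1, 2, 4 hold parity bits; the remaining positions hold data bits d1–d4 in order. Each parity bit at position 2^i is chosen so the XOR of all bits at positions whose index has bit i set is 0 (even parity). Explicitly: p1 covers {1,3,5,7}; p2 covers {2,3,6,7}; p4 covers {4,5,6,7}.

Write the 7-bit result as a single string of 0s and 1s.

Place data at non-parity positions: p1 p2 1 p4 1 0 1
p1 (pos 1,3,5,7): XOR of data positions = 1⊕1⊕1 = 1
p2 (pos 2,3,6,7): XOR of data positions = 1⊕0⊕1 = 0
p4 (pos 4,5,6,7): XOR of data positions = 1⊕0⊕1 = 0
Codeword: 1010101

1010101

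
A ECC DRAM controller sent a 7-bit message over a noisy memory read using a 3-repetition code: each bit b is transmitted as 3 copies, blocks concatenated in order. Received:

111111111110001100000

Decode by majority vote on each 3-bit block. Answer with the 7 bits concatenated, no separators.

1111000

Block 1 (111): 3 ones → 1
Block 2 (111): 3 ones → 1
Block 3 (111): 3 ones → 1
Block 4 (110): 2 ones → 1
Block 5 (001): 1 one → 0
Block 6 (100): 1 one → 0
Block 7 (000): 0 ones → 0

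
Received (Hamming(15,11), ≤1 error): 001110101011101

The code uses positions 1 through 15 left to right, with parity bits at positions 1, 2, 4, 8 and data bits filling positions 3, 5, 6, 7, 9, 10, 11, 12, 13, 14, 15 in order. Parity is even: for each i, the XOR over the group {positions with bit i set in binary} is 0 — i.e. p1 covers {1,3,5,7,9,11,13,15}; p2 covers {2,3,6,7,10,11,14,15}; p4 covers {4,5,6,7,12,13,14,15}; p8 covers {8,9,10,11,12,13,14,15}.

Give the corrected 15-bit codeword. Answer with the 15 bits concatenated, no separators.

001110100011101

s1 (pos 1,3,5,7,9,11,13,15): 0⊕1⊕1⊕1⊕1⊕1⊕1⊕1 = 1
s2 (pos 2,3,6,7,10,11,14,15): 0⊕1⊕0⊕1⊕0⊕1⊕0⊕1 = 0
s4 (pos 4,5,6,7,12,13,14,15): 1⊕1⊕0⊕1⊕1⊕1⊕0⊕1 = 0
s8 (pos 8,9,10,11,12,13,14,15): 0⊕1⊕0⊕1⊕1⊕1⊕0⊕1 = 1
Syndrome s8…s1 = 1001 → error at position 9.
Flip position 9: 001110101011101 → 001110100011101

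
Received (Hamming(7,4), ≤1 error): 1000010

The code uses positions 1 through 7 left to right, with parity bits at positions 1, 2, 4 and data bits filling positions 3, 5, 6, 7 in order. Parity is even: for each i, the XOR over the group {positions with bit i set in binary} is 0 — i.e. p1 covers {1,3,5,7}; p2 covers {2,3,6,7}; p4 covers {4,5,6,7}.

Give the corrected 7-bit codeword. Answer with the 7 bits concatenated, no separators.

1000011

s1 (pos 1,3,5,7): 1⊕0⊕0⊕0 = 1
s2 (pos 2,3,6,7): 0⊕0⊕1⊕0 = 1
s4 (pos 4,5,6,7): 0⊕0⊕1⊕0 = 1
Syndrome s4…s1 = 111 → error at position 7.
Flip position 7: 1000010 → 1000011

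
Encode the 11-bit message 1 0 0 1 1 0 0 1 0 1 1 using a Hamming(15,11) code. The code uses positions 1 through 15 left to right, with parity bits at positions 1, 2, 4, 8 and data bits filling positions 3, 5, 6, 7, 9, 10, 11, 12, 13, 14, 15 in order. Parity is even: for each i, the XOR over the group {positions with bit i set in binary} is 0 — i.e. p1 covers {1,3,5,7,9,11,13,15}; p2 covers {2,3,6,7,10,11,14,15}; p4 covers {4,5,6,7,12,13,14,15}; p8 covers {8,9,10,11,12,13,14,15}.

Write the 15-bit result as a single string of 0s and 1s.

001000101001011

Place data at non-parity positions: p1 p2 1 p4 0 0 1 p8 1 0 0 1 0 1 1
p1 (pos 1,3,5,7,9,11,13,15): XOR of data positions = 1⊕0⊕1⊕1⊕0⊕0⊕1 = 0
p2 (pos 2,3,6,7,10,11,14,15): XOR of data positions = 1⊕0⊕1⊕0⊕0⊕1⊕1 = 0
p4 (pos 4,5,6,7,12,13,14,15): XOR of data positions = 0⊕0⊕1⊕1⊕0⊕1⊕1 = 0
p8 (pos 8,9,10,11,12,13,14,15): XOR of data positions = 1⊕0⊕0⊕1⊕0⊕1⊕1 = 0
Codeword: 001000101001011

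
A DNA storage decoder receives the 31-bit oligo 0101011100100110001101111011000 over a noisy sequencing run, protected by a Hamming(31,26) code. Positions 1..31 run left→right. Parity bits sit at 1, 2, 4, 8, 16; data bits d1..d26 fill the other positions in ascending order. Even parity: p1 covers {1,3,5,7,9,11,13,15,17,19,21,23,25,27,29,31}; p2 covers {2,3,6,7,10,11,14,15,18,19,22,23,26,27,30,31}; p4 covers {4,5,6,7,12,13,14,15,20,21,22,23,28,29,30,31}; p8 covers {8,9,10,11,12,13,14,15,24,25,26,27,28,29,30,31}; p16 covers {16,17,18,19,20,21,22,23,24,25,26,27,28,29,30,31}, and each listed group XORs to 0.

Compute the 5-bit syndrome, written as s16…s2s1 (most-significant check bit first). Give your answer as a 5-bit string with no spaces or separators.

00101

s1 (pos 1,3,5,7,9,11,13,15,17,19,21,23,25,27,29,31): 0⊕0⊕0⊕1⊕0⊕1⊕0⊕1⊕0⊕1⊕0⊕1⊕1⊕1⊕0⊕0 = 1
s2 (pos 2,3,6,7,10,11,14,15,18,19,22,23,26,27,30,31): 1⊕0⊕1⊕1⊕0⊕1⊕1⊕1⊕0⊕1⊕1⊕1⊕0⊕1⊕0⊕0 = 0
s4 (pos 4,5,6,7,12,13,14,15,20,21,22,23,28,29,30,31): 1⊕0⊕1⊕1⊕0⊕0⊕1⊕1⊕1⊕0⊕1⊕1⊕1⊕0⊕0⊕0 = 1
s8 (pos 8,9,10,11,12,13,14,15,24,25,26,27,28,29,30,31): 1⊕0⊕0⊕1⊕0⊕0⊕1⊕1⊕1⊕1⊕0⊕1⊕1⊕0⊕0⊕0 = 0
s16 (pos 16,17,18,19,20,21,22,23,24,25,26,27,28,29,30,31): 0⊕0⊕0⊕1⊕1⊕0⊕1⊕1⊕1⊕1⊕0⊕1⊕1⊕0⊕0⊕0 = 0
Syndrome s16…s1 = 00101 → error at position 5.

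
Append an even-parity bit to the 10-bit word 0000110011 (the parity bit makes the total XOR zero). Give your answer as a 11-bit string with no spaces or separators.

00001100110

XOR of the 10 data bits: 0⊕0⊕0⊕0⊕1⊕1⊕0⊕0⊕1⊕1 = 0
Parity bit = 0 (so all 11 bits XOR to 0).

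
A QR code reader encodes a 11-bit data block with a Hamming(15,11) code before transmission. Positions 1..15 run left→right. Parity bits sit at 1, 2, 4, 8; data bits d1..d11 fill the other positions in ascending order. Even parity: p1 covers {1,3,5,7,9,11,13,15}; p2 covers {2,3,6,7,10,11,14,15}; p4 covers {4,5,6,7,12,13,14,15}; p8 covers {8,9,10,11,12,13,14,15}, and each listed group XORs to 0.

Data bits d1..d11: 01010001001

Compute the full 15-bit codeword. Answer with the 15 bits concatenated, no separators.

100010100001001

Place data at non-parity positions: p1 p2 0 p4 1 0 1 p8 0 0 0 1 0 0 1
p1 (pos 1,3,5,7,9,11,13,15): XOR of data positions = 0⊕1⊕1⊕0⊕0⊕0⊕1 = 1
p2 (pos 2,3,6,7,10,11,14,15): XOR of data positions = 0⊕0⊕1⊕0⊕0⊕0⊕1 = 0
p4 (pos 4,5,6,7,12,13,14,15): XOR of data positions = 1⊕0⊕1⊕1⊕0⊕0⊕1 = 0
p8 (pos 8,9,10,11,12,13,14,15): XOR of data positions = 0⊕0⊕0⊕1⊕0⊕0⊕1 = 0
Codeword: 100010100001001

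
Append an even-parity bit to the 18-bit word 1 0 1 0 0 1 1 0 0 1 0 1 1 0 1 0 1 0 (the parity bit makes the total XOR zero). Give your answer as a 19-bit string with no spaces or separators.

XOR of the 18 data bits: 1⊕0⊕1⊕0⊕0⊕1⊕1⊕0⊕0⊕1⊕0⊕1⊕1⊕0⊕1⊕0⊕1⊕0 = 1
Parity bit = 1 (so all 19 bits XOR to 0).

1010011001011010101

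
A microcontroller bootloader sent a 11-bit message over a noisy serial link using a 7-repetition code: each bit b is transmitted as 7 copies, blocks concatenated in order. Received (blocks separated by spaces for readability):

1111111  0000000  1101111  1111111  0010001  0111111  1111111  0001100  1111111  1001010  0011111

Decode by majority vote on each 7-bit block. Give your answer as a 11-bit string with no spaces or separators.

10110110101

Block 1 (1111111): 7 ones → 1
Block 2 (0000000): 0 ones → 0
Block 3 (1101111): 6 ones → 1
Block 4 (1111111): 7 ones → 1
Block 5 (0010001): 2 ones → 0
Block 6 (0111111): 6 ones → 1
Block 7 (1111111): 7 ones → 1
Block 8 (0001100): 2 ones → 0
Block 9 (1111111): 7 ones → 1
Block 10 (1001010): 3 ones → 0
Block 11 (0011111): 5 ones → 1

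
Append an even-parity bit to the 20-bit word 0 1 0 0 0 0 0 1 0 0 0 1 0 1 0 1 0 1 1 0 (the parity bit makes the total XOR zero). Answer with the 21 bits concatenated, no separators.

010000010001010101101

XOR of the 20 data bits: 0⊕1⊕0⊕0⊕0⊕0⊕0⊕1⊕0⊕0⊕0⊕1⊕0⊕1⊕0⊕1⊕0⊕1⊕1⊕0 = 1
Parity bit = 1 (so all 21 bits XOR to 0).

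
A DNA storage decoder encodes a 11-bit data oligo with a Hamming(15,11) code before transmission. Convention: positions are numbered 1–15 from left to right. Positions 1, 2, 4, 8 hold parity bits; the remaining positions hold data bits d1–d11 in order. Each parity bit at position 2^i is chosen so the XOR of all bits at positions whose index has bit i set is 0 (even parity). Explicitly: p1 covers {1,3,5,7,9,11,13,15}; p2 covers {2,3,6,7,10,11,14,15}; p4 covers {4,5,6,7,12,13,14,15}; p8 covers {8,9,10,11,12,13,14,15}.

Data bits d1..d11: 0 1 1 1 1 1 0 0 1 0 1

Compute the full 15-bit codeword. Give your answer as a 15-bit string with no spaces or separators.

Place data at non-parity positions: p1 p2 0 p4 1 1 1 p8 1 1 0 0 1 0 1
p1 (pos 1,3,5,7,9,11,13,15): XOR of data positions = 0⊕1⊕1⊕1⊕0⊕1⊕1 = 1
p2 (pos 2,3,6,7,10,11,14,15): XOR of data positions = 0⊕1⊕1⊕1⊕0⊕0⊕1 = 0
p4 (pos 4,5,6,7,12,13,14,15): XOR of data positions = 1⊕1⊕1⊕0⊕1⊕0⊕1 = 1
p8 (pos 8,9,10,11,12,13,14,15): XOR of data positions = 1⊕1⊕0⊕0⊕1⊕0⊕1 = 0
Codeword: 100111101100101

100111101100101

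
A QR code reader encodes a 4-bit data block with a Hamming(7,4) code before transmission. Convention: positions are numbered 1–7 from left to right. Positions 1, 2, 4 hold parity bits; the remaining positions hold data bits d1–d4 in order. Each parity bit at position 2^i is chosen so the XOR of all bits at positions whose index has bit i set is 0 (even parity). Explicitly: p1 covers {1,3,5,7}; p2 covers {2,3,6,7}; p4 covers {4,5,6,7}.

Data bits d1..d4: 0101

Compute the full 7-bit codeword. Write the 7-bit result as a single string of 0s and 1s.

Place data at non-parity positions: p1 p2 0 p4 1 0 1
p1 (pos 1,3,5,7): XOR of data positions = 0⊕1⊕1 = 0
p2 (pos 2,3,6,7): XOR of data positions = 0⊕0⊕1 = 1
p4 (pos 4,5,6,7): XOR of data positions = 1⊕0⊕1 = 0
Codeword: 0100101

0100101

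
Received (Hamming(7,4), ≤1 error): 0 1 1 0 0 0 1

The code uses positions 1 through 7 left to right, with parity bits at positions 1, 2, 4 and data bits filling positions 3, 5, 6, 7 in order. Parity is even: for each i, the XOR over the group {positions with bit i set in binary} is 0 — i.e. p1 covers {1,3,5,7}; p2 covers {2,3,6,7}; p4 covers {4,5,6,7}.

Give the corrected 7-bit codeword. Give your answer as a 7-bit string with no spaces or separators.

0110011

s1 (pos 1,3,5,7): 0⊕1⊕0⊕1 = 0
s2 (pos 2,3,6,7): 1⊕1⊕0⊕1 = 1
s4 (pos 4,5,6,7): 0⊕0⊕0⊕1 = 1
Syndrome s4…s1 = 110 → error at position 6.
Flip position 6: 0110001 → 0110011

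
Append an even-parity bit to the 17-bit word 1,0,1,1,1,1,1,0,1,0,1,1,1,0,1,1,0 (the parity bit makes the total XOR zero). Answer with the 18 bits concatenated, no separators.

XOR of the 17 data bits: 1⊕0⊕1⊕1⊕1⊕1⊕1⊕0⊕1⊕0⊕1⊕1⊕1⊕0⊕1⊕1⊕0 = 0
Parity bit = 0 (so all 18 bits XOR to 0).

101111101011101100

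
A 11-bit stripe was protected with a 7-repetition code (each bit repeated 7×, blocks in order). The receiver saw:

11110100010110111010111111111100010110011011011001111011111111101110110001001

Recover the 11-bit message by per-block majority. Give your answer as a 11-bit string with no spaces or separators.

Block 1 (1111010): 5 ones → 1
Block 2 (0010110): 3 ones → 0
Block 3 (1110101): 5 ones → 1
Block 4 (1111111): 7 ones → 1
Block 5 (1100010): 3 ones → 0
Block 6 (1100110): 4 ones → 1
Block 7 (1101100): 4 ones → 1
Block 8 (1111011): 6 ones → 1
Block 9 (1111111): 7 ones → 1
Block 10 (0111011): 5 ones → 1
Block 11 (0001001): 2 ones → 0

10110111110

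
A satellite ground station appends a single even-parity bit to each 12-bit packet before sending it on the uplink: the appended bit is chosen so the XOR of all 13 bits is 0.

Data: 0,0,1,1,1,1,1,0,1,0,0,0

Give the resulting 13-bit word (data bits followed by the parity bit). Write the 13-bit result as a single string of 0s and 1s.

0011111010000

XOR of the 12 data bits: 0⊕0⊕1⊕1⊕1⊕1⊕1⊕0⊕1⊕0⊕0⊕0 = 0
Parity bit = 0 (so all 13 bits XOR to 0).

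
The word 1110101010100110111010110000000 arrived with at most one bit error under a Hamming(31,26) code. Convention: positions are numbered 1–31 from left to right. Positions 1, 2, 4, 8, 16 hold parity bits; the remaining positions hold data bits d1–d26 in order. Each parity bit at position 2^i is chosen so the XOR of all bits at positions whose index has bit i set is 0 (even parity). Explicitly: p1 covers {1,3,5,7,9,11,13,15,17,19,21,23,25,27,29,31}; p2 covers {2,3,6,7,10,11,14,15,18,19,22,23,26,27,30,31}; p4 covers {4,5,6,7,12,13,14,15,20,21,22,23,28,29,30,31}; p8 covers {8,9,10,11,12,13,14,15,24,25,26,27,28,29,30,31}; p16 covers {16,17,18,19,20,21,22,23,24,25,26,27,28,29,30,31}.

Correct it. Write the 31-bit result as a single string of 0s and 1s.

1110101010000110111010110000000

s1 (pos 1,3,5,7,9,11,13,15,17,19,21,23,25,27,29,31): 1⊕1⊕1⊕1⊕1⊕1⊕0⊕1⊕1⊕1⊕1⊕1⊕0⊕0⊕0⊕0 = 1
s2 (pos 2,3,6,7,10,11,14,15,18,19,22,23,26,27,30,31): 1⊕1⊕0⊕1⊕0⊕1⊕1⊕1⊕1⊕1⊕0⊕1⊕0⊕0⊕0⊕0 = 1
s4 (pos 4,5,6,7,12,13,14,15,20,21,22,23,28,29,30,31): 0⊕1⊕0⊕1⊕0⊕0⊕1⊕1⊕0⊕1⊕0⊕1⊕0⊕0⊕0⊕0 = 0
s8 (pos 8,9,10,11,12,13,14,15,24,25,26,27,28,29,30,31): 0⊕1⊕0⊕1⊕0⊕0⊕1⊕1⊕1⊕0⊕0⊕0⊕0⊕0⊕0⊕0 = 1
s16 (pos 16,17,18,19,20,21,22,23,24,25,26,27,28,29,30,31): 0⊕1⊕1⊕1⊕0⊕1⊕0⊕1⊕1⊕0⊕0⊕0⊕0⊕0⊕0⊕0 = 0
Syndrome s16…s1 = 01011 → error at position 11.
Flip position 11: 1110101010100110111010110000000 → 1110101010000110111010110000000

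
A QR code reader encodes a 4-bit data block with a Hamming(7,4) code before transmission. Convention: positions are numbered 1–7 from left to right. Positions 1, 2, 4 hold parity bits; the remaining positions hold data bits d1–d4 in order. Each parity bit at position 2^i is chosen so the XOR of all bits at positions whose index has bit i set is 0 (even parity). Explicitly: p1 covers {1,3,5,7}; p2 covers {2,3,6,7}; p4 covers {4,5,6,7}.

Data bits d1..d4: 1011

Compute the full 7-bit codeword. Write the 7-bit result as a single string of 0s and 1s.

Place data at non-parity positions: p1 p2 1 p4 0 1 1
p1 (pos 1,3,5,7): XOR of data positions = 1⊕0⊕1 = 0
p2 (pos 2,3,6,7): XOR of data positions = 1⊕1⊕1 = 1
p4 (pos 4,5,6,7): XOR of data positions = 0⊕1⊕1 = 0
Codeword: 0110011

0110011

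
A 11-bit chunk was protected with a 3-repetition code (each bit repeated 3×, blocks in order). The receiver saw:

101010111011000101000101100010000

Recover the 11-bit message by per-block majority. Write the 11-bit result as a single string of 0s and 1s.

Block 1 (101): 2 ones → 1
Block 2 (010): 1 one → 0
Block 3 (111): 3 ones → 1
Block 4 (011): 2 ones → 1
Block 5 (000): 0 ones → 0
Block 6 (101): 2 ones → 1
Block 7 (000): 0 ones → 0
Block 8 (101): 2 ones → 1
Block 9 (100): 1 one → 0
Block 10 (010): 1 one → 0
Block 11 (000): 0 ones → 0

10110101000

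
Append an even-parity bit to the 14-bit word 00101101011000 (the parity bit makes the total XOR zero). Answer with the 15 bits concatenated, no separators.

XOR of the 14 data bits: 0⊕0⊕1⊕0⊕1⊕1⊕0⊕1⊕0⊕1⊕1⊕0⊕0⊕0 = 0
Parity bit = 0 (so all 15 bits XOR to 0).

001011010110000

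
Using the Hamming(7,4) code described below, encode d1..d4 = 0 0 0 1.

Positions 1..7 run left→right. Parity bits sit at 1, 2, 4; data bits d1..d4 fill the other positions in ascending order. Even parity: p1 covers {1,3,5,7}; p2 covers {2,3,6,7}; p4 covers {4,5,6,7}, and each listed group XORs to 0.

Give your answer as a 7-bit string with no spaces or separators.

1101001

Place data at non-parity positions: p1 p2 0 p4 0 0 1
p1 (pos 1,3,5,7): XOR of data positions = 0⊕0⊕1 = 1
p2 (pos 2,3,6,7): XOR of data positions = 0⊕0⊕1 = 1
p4 (pos 4,5,6,7): XOR of data positions = 0⊕0⊕1 = 1
Codeword: 1101001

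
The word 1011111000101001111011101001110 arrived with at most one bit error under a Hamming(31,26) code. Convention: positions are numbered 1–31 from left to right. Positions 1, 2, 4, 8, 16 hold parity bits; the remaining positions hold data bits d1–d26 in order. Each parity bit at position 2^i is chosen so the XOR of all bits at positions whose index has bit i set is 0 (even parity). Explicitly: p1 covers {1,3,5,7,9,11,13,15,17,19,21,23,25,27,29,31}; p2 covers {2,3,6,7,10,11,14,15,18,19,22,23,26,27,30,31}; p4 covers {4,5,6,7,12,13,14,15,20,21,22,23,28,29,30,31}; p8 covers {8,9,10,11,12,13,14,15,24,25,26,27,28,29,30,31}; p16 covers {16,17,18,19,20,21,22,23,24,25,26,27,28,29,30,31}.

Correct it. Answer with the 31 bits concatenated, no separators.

1011111000101001111010101001110

s1 (pos 1,3,5,7,9,11,13,15,17,19,21,23,25,27,29,31): 1⊕1⊕1⊕1⊕0⊕1⊕1⊕0⊕1⊕1⊕1⊕1⊕1⊕0⊕1⊕0 = 0
s2 (pos 2,3,6,7,10,11,14,15,18,19,22,23,26,27,30,31): 0⊕1⊕1⊕1⊕0⊕1⊕0⊕0⊕1⊕1⊕1⊕1⊕0⊕0⊕1⊕0 = 1
s4 (pos 4,5,6,7,12,13,14,15,20,21,22,23,28,29,30,31): 1⊕1⊕1⊕1⊕0⊕1⊕0⊕0⊕0⊕1⊕1⊕1⊕1⊕1⊕1⊕0 = 1
s8 (pos 8,9,10,11,12,13,14,15,24,25,26,27,28,29,30,31): 0⊕0⊕0⊕1⊕0⊕1⊕0⊕0⊕0⊕1⊕0⊕0⊕1⊕1⊕1⊕0 = 0
s16 (pos 16,17,18,19,20,21,22,23,24,25,26,27,28,29,30,31): 1⊕1⊕1⊕1⊕0⊕1⊕1⊕1⊕0⊕1⊕0⊕0⊕1⊕1⊕1⊕0 = 1
Syndrome s16…s1 = 10110 → error at position 22.
Flip position 22: 1011111000101001111011101001110 → 1011111000101001111010101001110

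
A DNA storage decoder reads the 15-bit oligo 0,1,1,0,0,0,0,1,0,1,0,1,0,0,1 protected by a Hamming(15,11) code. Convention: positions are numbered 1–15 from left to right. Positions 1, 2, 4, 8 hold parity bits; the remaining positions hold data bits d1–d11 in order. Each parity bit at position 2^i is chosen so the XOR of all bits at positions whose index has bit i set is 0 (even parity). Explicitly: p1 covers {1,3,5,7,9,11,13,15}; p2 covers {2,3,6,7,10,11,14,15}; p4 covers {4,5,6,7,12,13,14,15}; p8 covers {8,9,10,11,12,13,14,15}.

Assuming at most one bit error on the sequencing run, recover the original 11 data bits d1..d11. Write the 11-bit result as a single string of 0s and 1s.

s1 (pos 1,3,5,7,9,11,13,15): 0⊕1⊕0⊕0⊕0⊕0⊕0⊕1 = 0
s2 (pos 2,3,6,7,10,11,14,15): 1⊕1⊕0⊕0⊕1⊕0⊕0⊕1 = 0
s4 (pos 4,5,6,7,12,13,14,15): 0⊕0⊕0⊕0⊕1⊕0⊕0⊕1 = 0
s8 (pos 8,9,10,11,12,13,14,15): 1⊕0⊕1⊕0⊕1⊕0⊕0⊕1 = 0
Syndrome s8…s1 = 0000 → no error.
Read data bits from positions 3,5,6,7,9,10,11,12,13,14,15: 10000101001

10000101001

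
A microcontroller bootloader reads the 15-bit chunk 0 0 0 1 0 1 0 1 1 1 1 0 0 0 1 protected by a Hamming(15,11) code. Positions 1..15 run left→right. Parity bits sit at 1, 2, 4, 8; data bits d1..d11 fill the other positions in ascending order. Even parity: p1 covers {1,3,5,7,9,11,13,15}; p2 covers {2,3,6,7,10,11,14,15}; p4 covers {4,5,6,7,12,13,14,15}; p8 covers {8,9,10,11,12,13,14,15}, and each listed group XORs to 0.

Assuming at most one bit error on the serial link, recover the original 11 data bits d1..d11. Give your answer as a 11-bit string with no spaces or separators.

s1 (pos 1,3,5,7,9,11,13,15): 0⊕0⊕0⊕0⊕1⊕1⊕0⊕1 = 1
s2 (pos 2,3,6,7,10,11,14,15): 0⊕0⊕1⊕0⊕1⊕1⊕0⊕1 = 0
s4 (pos 4,5,6,7,12,13,14,15): 1⊕0⊕1⊕0⊕0⊕0⊕0⊕1 = 1
s8 (pos 8,9,10,11,12,13,14,15): 1⊕1⊕1⊕1⊕0⊕0⊕0⊕1 = 1
Syndrome s8…s1 = 1101 → error at position 13.
Flip position 13: 000101011110001 → 000101011110101
Read data bits from positions 3,5,6,7,9,10,11,12,13,14,15: 00101110101

00101110101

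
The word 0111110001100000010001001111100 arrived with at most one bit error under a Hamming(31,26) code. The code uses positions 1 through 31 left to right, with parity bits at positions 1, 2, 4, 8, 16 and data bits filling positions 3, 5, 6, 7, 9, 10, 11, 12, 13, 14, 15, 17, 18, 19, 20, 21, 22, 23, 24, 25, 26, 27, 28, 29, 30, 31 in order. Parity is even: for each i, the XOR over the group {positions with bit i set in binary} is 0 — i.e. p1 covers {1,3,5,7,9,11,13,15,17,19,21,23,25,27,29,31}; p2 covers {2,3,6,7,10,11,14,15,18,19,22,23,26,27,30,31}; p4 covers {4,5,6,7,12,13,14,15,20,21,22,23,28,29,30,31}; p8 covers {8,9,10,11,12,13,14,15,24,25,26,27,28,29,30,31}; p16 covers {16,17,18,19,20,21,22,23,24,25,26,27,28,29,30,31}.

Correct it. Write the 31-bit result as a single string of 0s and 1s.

s1 (pos 1,3,5,7,9,11,13,15,17,19,21,23,25,27,29,31): 0⊕1⊕1⊕0⊕0⊕1⊕0⊕0⊕0⊕0⊕0⊕0⊕1⊕1⊕1⊕0 = 0
s2 (pos 2,3,6,7,10,11,14,15,18,19,22,23,26,27,30,31): 1⊕1⊕1⊕0⊕1⊕1⊕0⊕0⊕1⊕0⊕1⊕0⊕1⊕1⊕0⊕0 = 1
s4 (pos 4,5,6,7,12,13,14,15,20,21,22,23,28,29,30,31): 1⊕1⊕1⊕0⊕0⊕0⊕0⊕0⊕0⊕0⊕1⊕0⊕1⊕1⊕0⊕0 = 0
s8 (pos 8,9,10,11,12,13,14,15,24,25,26,27,28,29,30,31): 0⊕0⊕1⊕1⊕0⊕0⊕0⊕0⊕0⊕1⊕1⊕1⊕1⊕1⊕0⊕0 = 1
s16 (pos 16,17,18,19,20,21,22,23,24,25,26,27,28,29,30,31): 0⊕0⊕1⊕0⊕0⊕0⊕1⊕0⊕0⊕1⊕1⊕1⊕1⊕1⊕0⊕0 = 1
Syndrome s16…s1 = 11010 → error at position 26.
Flip position 26: 0111110001100000010001001111100 → 0111110001100000010001001011100

0111110001100000010001001011100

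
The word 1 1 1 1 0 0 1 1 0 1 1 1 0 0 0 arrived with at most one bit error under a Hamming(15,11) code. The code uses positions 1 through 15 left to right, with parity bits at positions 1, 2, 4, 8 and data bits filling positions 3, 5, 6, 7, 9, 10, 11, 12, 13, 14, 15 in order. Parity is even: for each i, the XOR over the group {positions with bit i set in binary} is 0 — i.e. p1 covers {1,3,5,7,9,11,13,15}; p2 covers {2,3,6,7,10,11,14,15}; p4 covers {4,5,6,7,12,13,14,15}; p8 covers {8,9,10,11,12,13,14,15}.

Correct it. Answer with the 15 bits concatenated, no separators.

111101110111000

s1 (pos 1,3,5,7,9,11,13,15): 1⊕1⊕0⊕1⊕0⊕1⊕0⊕0 = 0
s2 (pos 2,3,6,7,10,11,14,15): 1⊕1⊕0⊕1⊕1⊕1⊕0⊕0 = 1
s4 (pos 4,5,6,7,12,13,14,15): 1⊕0⊕0⊕1⊕1⊕0⊕0⊕0 = 1
s8 (pos 8,9,10,11,12,13,14,15): 1⊕0⊕1⊕1⊕1⊕0⊕0⊕0 = 0
Syndrome s8…s1 = 0110 → error at position 6.
Flip position 6: 111100110111000 → 111101110111000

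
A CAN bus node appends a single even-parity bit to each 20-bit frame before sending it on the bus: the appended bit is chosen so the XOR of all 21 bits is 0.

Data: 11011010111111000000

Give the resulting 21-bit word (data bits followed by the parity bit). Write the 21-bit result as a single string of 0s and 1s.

110110101111110000001

XOR of the 20 data bits: 1⊕1⊕0⊕1⊕1⊕0⊕1⊕0⊕1⊕1⊕1⊕1⊕1⊕1⊕0⊕0⊕0⊕0⊕0⊕0 = 1
Parity bit = 1 (so all 21 bits XOR to 0).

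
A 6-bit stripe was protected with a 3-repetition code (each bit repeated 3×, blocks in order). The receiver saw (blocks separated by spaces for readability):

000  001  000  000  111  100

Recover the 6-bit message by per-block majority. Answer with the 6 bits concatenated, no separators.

Block 1 (000): 0 ones → 0
Block 2 (001): 1 one → 0
Block 3 (000): 0 ones → 0
Block 4 (000): 0 ones → 0
Block 5 (111): 3 ones → 1
Block 6 (100): 1 one → 0

000010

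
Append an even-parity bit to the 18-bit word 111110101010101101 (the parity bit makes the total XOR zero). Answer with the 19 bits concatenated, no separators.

XOR of the 18 data bits: 1⊕1⊕1⊕1⊕1⊕0⊕1⊕0⊕1⊕0⊕1⊕0⊕1⊕0⊕1⊕1⊕0⊕1 = 0
Parity bit = 0 (so all 19 bits XOR to 0).

1111101010101011010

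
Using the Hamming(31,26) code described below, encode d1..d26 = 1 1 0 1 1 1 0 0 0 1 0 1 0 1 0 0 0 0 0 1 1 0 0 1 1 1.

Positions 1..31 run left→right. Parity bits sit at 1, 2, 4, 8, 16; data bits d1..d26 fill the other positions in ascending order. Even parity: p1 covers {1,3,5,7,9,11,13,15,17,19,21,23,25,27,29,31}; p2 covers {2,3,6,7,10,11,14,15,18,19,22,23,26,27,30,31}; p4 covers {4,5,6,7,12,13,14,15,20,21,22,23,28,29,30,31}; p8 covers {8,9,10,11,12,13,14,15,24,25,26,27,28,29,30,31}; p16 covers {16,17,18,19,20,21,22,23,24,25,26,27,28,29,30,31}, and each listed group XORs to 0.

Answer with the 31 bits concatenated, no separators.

Place data at non-parity positions: p1 p2 1 p4 1 0 1 p8 1 1 0 0 0 1 0 p16 1 0 1 0 0 0 0 0 1 1 0 0 1 1 1
p1 (pos 1,3,5,7,9,11,13,15,17,19,21,23,25,27,29,31): XOR of data positions = 1⊕1⊕1⊕1⊕0⊕0⊕0⊕1⊕1⊕0⊕0⊕1⊕0⊕1⊕1 = 1
p2 (pos 2,3,6,7,10,11,14,15,18,19,22,23,26,27,30,31): XOR of data positions = 1⊕0⊕1⊕1⊕0⊕1⊕0⊕0⊕1⊕0⊕0⊕1⊕0⊕1⊕1 = 0
p4 (pos 4,5,6,7,12,13,14,15,20,21,22,23,28,29,30,31): XOR of data positions = 1⊕0⊕1⊕0⊕0⊕1⊕0⊕0⊕0⊕0⊕0⊕0⊕1⊕1⊕1 = 0
p8 (pos 8,9,10,11,12,13,14,15,24,25,26,27,28,29,30,31): XOR of data positions = 1⊕1⊕0⊕0⊕0⊕1⊕0⊕0⊕1⊕1⊕0⊕0⊕1⊕1⊕1 = 0
p16 (pos 16,17,18,19,20,21,22,23,24,25,26,27,28,29,30,31): XOR of data positions = 1⊕0⊕1⊕0⊕0⊕0⊕0⊕0⊕1⊕1⊕0⊕0⊕1⊕1⊕1 = 1
Codeword: 1010101011000101101000001100111

1010101011000101101000001100111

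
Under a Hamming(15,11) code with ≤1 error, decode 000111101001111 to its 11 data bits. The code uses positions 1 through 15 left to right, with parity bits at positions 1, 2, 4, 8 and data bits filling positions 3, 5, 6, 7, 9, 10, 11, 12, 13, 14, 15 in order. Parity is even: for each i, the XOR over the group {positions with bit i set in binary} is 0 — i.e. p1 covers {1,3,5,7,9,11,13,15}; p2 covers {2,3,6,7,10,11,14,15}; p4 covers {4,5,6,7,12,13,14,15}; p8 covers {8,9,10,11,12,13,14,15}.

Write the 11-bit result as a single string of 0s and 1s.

01110001111

s1 (pos 1,3,5,7,9,11,13,15): 0⊕0⊕1⊕1⊕1⊕0⊕1⊕1 = 1
s2 (pos 2,3,6,7,10,11,14,15): 0⊕0⊕1⊕1⊕0⊕0⊕1⊕1 = 0
s4 (pos 4,5,6,7,12,13,14,15): 1⊕1⊕1⊕1⊕1⊕1⊕1⊕1 = 0
s8 (pos 8,9,10,11,12,13,14,15): 0⊕1⊕0⊕0⊕1⊕1⊕1⊕1 = 1
Syndrome s8…s1 = 1001 → error at position 9.
Flip position 9: 000111101001111 → 000111100001111
Read data bits from positions 3,5,6,7,9,10,11,12,13,14,15: 01110001111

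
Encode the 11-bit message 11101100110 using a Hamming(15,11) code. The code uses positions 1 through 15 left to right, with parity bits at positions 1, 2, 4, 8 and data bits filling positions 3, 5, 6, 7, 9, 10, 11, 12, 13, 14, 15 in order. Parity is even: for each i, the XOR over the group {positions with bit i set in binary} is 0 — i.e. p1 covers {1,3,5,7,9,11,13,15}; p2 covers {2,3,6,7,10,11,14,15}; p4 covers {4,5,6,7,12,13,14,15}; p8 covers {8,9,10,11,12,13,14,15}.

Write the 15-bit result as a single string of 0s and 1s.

Place data at non-parity positions: p1 p2 1 p4 1 1 0 p8 1 1 0 0 1 1 0
p1 (pos 1,3,5,7,9,11,13,15): XOR of data positions = 1⊕1⊕0⊕1⊕0⊕1⊕0 = 0
p2 (pos 2,3,6,7,10,11,14,15): XOR of data positions = 1⊕1⊕0⊕1⊕0⊕1⊕0 = 0
p4 (pos 4,5,6,7,12,13,14,15): XOR of data positions = 1⊕1⊕0⊕0⊕1⊕1⊕0 = 0
p8 (pos 8,9,10,11,12,13,14,15): XOR of data positions = 1⊕1⊕0⊕0⊕1⊕1⊕0 = 0
Codeword: 001011001100110

001011001100110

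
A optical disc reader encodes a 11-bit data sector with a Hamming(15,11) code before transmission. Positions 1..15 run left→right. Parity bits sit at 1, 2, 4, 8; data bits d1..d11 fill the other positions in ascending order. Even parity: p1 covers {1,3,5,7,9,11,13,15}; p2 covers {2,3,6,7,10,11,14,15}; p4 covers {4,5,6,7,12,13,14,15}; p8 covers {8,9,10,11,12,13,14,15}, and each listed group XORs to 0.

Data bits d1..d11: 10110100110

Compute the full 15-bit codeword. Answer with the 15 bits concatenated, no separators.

Place data at non-parity positions: p1 p2 1 p4 0 1 1 p8 0 1 0 0 1 1 0
p1 (pos 1,3,5,7,9,11,13,15): XOR of data positions = 1⊕0⊕1⊕0⊕0⊕1⊕0 = 1
p2 (pos 2,3,6,7,10,11,14,15): XOR of data positions = 1⊕1⊕1⊕1⊕0⊕1⊕0 = 1
p4 (pos 4,5,6,7,12,13,14,15): XOR of data positions = 0⊕1⊕1⊕0⊕1⊕1⊕0 = 0
p8 (pos 8,9,10,11,12,13,14,15): XOR of data positions = 0⊕1⊕0⊕0⊕1⊕1⊕0 = 1
Codeword: 111001110100110

111001110100110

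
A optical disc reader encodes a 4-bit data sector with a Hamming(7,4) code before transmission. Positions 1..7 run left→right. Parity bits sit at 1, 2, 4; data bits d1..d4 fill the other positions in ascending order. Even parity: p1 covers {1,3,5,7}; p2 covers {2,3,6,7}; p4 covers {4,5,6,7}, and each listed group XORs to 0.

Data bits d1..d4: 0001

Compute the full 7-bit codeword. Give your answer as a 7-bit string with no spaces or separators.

Place data at non-parity positions: p1 p2 0 p4 0 0 1
p1 (pos 1,3,5,7): XOR of data positions = 0⊕0⊕1 = 1
p2 (pos 2,3,6,7): XOR of data positions = 0⊕0⊕1 = 1
p4 (pos 4,5,6,7): XOR of data positions = 0⊕0⊕1 = 1
Codeword: 1101001

1101001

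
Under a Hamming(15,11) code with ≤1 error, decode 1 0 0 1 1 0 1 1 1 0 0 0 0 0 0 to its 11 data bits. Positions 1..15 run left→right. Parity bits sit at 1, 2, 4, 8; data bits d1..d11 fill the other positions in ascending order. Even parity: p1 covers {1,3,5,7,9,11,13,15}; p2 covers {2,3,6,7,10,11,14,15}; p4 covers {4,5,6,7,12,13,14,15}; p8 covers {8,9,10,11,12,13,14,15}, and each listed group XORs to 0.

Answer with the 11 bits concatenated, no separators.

01111000000

s1 (pos 1,3,5,7,9,11,13,15): 1⊕0⊕1⊕1⊕1⊕0⊕0⊕0 = 0
s2 (pos 2,3,6,7,10,11,14,15): 0⊕0⊕0⊕1⊕0⊕0⊕0⊕0 = 1
s4 (pos 4,5,6,7,12,13,14,15): 1⊕1⊕0⊕1⊕0⊕0⊕0⊕0 = 1
s8 (pos 8,9,10,11,12,13,14,15): 1⊕1⊕0⊕0⊕0⊕0⊕0⊕0 = 0
Syndrome s8…s1 = 0110 → error at position 6.
Flip position 6: 100110111000000 → 100111111000000
Read data bits from positions 3,5,6,7,9,10,11,12,13,14,15: 01111000000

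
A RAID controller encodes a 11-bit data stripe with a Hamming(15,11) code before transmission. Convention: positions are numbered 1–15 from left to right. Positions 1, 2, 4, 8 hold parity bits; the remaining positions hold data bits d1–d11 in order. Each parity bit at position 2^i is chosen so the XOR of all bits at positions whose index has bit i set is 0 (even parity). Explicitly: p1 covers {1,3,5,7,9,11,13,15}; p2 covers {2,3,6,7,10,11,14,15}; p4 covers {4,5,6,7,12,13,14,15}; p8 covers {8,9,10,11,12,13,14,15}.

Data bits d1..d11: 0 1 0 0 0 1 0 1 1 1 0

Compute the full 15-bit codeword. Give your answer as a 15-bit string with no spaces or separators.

000010000101110

Place data at non-parity positions: p1 p2 0 p4 1 0 0 p8 0 1 0 1 1 1 0
p1 (pos 1,3,5,7,9,11,13,15): XOR of data positions = 0⊕1⊕0⊕0⊕0⊕1⊕0 = 0
p2 (pos 2,3,6,7,10,11,14,15): XOR of data positions = 0⊕0⊕0⊕1⊕0⊕1⊕0 = 0
p4 (pos 4,5,6,7,12,13,14,15): XOR of data positions = 1⊕0⊕0⊕1⊕1⊕1⊕0 = 0
p8 (pos 8,9,10,11,12,13,14,15): XOR of data positions = 0⊕1⊕0⊕1⊕1⊕1⊕0 = 0
Codeword: 000010000101110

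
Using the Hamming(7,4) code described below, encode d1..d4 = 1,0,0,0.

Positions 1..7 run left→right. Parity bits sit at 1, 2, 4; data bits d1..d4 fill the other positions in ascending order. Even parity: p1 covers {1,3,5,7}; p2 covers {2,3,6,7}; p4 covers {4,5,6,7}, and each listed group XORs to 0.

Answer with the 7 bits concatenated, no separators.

Place data at non-parity positions: p1 p2 1 p4 0 0 0
p1 (pos 1,3,5,7): XOR of data positions = 1⊕0⊕0 = 1
p2 (pos 2,3,6,7): XOR of data positions = 1⊕0⊕0 = 1
p4 (pos 4,5,6,7): XOR of data positions = 0⊕0⊕0 = 0
Codeword: 1110000

1110000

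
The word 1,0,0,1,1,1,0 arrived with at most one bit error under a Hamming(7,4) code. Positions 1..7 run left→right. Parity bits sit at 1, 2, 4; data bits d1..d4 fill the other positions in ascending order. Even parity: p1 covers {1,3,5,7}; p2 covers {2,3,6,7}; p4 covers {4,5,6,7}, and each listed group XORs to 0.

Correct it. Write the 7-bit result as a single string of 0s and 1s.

s1 (pos 1,3,5,7): 1⊕0⊕1⊕0 = 0
s2 (pos 2,3,6,7): 0⊕0⊕1⊕0 = 1
s4 (pos 4,5,6,7): 1⊕1⊕1⊕0 = 1
Syndrome s4…s1 = 110 → error at position 6.
Flip position 6: 1001110 → 1001100

1001100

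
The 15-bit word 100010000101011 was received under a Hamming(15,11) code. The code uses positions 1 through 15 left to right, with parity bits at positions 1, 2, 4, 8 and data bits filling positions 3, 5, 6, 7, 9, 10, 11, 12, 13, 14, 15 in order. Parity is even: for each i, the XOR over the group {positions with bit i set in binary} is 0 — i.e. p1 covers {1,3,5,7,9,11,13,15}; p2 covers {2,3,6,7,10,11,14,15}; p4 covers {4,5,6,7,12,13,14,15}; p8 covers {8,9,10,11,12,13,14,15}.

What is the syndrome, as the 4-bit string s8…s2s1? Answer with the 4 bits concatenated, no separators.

s1 (pos 1,3,5,7,9,11,13,15): 1⊕0⊕1⊕0⊕0⊕0⊕0⊕1 = 1
s2 (pos 2,3,6,7,10,11,14,15): 0⊕0⊕0⊕0⊕1⊕0⊕1⊕1 = 1
s4 (pos 4,5,6,7,12,13,14,15): 0⊕1⊕0⊕0⊕1⊕0⊕1⊕1 = 0
s8 (pos 8,9,10,11,12,13,14,15): 0⊕0⊕1⊕0⊕1⊕0⊕1⊕1 = 0
Syndrome s8…s1 = 0011 → error at position 3.

0011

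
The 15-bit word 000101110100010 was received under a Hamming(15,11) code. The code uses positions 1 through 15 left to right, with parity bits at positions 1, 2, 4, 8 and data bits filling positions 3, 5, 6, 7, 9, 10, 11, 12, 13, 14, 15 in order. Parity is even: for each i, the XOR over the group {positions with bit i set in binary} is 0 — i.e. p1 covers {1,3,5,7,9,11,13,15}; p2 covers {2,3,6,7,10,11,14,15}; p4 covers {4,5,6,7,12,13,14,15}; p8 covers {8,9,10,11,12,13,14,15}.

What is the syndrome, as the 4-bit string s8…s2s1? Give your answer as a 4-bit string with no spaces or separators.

s1 (pos 1,3,5,7,9,11,13,15): 0⊕0⊕0⊕1⊕0⊕0⊕0⊕0 = 1
s2 (pos 2,3,6,7,10,11,14,15): 0⊕0⊕1⊕1⊕1⊕0⊕1⊕0 = 0
s4 (pos 4,5,6,7,12,13,14,15): 1⊕0⊕1⊕1⊕0⊕0⊕1⊕0 = 0
s8 (pos 8,9,10,11,12,13,14,15): 1⊕0⊕1⊕0⊕0⊕0⊕1⊕0 = 1
Syndrome s8…s1 = 1001 → error at position 9.

1001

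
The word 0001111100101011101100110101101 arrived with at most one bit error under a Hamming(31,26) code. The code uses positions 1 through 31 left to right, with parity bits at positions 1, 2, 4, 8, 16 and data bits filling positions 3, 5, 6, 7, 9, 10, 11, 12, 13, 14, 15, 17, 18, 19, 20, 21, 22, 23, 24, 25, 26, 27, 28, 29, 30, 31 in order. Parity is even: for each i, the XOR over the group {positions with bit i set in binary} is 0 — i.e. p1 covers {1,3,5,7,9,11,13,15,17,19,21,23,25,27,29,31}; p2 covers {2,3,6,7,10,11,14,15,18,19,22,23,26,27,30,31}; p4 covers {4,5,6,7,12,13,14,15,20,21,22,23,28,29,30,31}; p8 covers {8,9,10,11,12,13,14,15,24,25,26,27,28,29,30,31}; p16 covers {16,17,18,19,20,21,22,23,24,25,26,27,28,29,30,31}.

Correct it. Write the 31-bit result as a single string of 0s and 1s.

s1 (pos 1,3,5,7,9,11,13,15,17,19,21,23,25,27,29,31): 0⊕0⊕1⊕1⊕0⊕1⊕1⊕1⊕1⊕1⊕0⊕1⊕0⊕0⊕1⊕1 = 0
s2 (pos 2,3,6,7,10,11,14,15,18,19,22,23,26,27,30,31): 0⊕0⊕1⊕1⊕0⊕1⊕0⊕1⊕0⊕1⊕0⊕1⊕1⊕0⊕0⊕1 = 0
s4 (pos 4,5,6,7,12,13,14,15,20,21,22,23,28,29,30,31): 1⊕1⊕1⊕1⊕0⊕1⊕0⊕1⊕1⊕0⊕0⊕1⊕1⊕1⊕0⊕1 = 1
s8 (pos 8,9,10,11,12,13,14,15,24,25,26,27,28,29,30,31): 1⊕0⊕0⊕1⊕0⊕1⊕0⊕1⊕1⊕0⊕1⊕0⊕1⊕1⊕0⊕1 = 1
s16 (pos 16,17,18,19,20,21,22,23,24,25,26,27,28,29,30,31): 1⊕1⊕0⊕1⊕1⊕0⊕0⊕1⊕1⊕0⊕1⊕0⊕1⊕1⊕0⊕1 = 0
Syndrome s16…s1 = 01100 → error at position 12.
Flip position 12: 0001111100101011101100110101101 → 0001111100111011101100110101101

0001111100111011101100110101101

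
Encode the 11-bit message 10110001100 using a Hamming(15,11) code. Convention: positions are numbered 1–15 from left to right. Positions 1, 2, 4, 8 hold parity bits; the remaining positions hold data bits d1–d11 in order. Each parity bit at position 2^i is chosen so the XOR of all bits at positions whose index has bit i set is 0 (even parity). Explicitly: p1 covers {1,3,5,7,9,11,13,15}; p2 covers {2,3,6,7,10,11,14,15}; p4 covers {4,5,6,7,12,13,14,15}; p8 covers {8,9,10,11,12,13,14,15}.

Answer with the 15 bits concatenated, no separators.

Place data at non-parity positions: p1 p2 1 p4 0 1 1 p8 0 0 0 1 1 0 0
p1 (pos 1,3,5,7,9,11,13,15): XOR of data positions = 1⊕0⊕1⊕0⊕0⊕1⊕0 = 1
p2 (pos 2,3,6,7,10,11,14,15): XOR of data positions = 1⊕1⊕1⊕0⊕0⊕0⊕0 = 1
p4 (pos 4,5,6,7,12,13,14,15): XOR of data positions = 0⊕1⊕1⊕1⊕1⊕0⊕0 = 0
p8 (pos 8,9,10,11,12,13,14,15): XOR of data positions = 0⊕0⊕0⊕1⊕1⊕0⊕0 = 0
Codeword: 111001100001100

111001100001100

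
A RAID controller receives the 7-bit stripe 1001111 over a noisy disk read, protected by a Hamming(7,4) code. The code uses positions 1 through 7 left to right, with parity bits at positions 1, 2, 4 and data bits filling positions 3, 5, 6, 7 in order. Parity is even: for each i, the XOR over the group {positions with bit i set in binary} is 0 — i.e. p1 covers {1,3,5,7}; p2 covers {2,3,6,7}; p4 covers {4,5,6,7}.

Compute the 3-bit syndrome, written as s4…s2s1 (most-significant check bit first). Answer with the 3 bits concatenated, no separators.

001

s1 (pos 1,3,5,7): 1⊕0⊕1⊕1 = 1
s2 (pos 2,3,6,7): 0⊕0⊕1⊕1 = 0
s4 (pos 4,5,6,7): 1⊕1⊕1⊕1 = 0
Syndrome s4…s1 = 001 → error at position 1.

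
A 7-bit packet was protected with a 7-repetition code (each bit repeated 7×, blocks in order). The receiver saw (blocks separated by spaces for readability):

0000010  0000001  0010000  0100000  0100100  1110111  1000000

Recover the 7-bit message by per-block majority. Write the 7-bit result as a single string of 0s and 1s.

0000010

Block 1 (0000010): 1 one → 0
Block 2 (0000001): 1 one → 0
Block 3 (0010000): 1 one → 0
Block 4 (0100000): 1 one → 0
Block 5 (0100100): 2 ones → 0
Block 6 (1110111): 6 ones → 1
Block 7 (1000000): 1 one → 0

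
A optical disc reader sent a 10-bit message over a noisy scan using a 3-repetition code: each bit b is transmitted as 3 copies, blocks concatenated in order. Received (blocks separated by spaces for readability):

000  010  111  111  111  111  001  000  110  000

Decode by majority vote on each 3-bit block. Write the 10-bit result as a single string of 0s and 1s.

0011110010

Block 1 (000): 0 ones → 0
Block 2 (010): 1 one → 0
Block 3 (111): 3 ones → 1
Block 4 (111): 3 ones → 1
Block 5 (111): 3 ones → 1
Block 6 (111): 3 ones → 1
Block 7 (001): 1 one → 0
Block 8 (000): 0 ones → 0
Block 9 (110): 2 ones → 1
Block 10 (000): 0 ones → 0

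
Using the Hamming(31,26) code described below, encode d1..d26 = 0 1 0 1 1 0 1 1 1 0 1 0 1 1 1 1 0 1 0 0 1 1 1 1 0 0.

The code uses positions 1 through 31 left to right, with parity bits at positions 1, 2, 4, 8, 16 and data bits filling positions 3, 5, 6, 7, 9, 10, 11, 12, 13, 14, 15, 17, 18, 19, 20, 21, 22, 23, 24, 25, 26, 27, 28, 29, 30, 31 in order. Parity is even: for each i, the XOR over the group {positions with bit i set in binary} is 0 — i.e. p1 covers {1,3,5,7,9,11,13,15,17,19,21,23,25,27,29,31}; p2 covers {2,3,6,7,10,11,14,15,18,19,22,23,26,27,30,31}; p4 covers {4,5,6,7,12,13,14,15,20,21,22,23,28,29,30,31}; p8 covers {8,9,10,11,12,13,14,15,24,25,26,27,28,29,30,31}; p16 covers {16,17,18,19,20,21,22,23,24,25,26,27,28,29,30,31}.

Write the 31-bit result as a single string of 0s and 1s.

Place data at non-parity positions: p1 p2 0 p4 1 0 1 p8 1 0 1 1 1 0 1 p16 0 1 1 1 1 0 1 0 0 1 1 1 1 0 0
p1 (pos 1,3,5,7,9,11,13,15,17,19,21,23,25,27,29,31): XOR of data positions = 0⊕1⊕1⊕1⊕1⊕1⊕1⊕0⊕1⊕1⊕1⊕0⊕1⊕1⊕0 = 1
p2 (pos 2,3,6,7,10,11,14,15,18,19,22,23,26,27,30,31): XOR of data positions = 0⊕0⊕1⊕0⊕1⊕0⊕1⊕1⊕1⊕0⊕1⊕1⊕1⊕0⊕0 = 0
p4 (pos 4,5,6,7,12,13,14,15,20,21,22,23,28,29,30,31): XOR of data positions = 1⊕0⊕1⊕1⊕1⊕0⊕1⊕1⊕1⊕0⊕1⊕1⊕1⊕0⊕0 = 0
p8 (pos 8,9,10,11,12,13,14,15,24,25,26,27,28,29,30,31): XOR of data positions = 1⊕0⊕1⊕1⊕1⊕0⊕1⊕0⊕0⊕1⊕1⊕1⊕1⊕0⊕0 = 1
p16 (pos 16,17,18,19,20,21,22,23,24,25,26,27,28,29,30,31): XOR of data positions = 0⊕1⊕1⊕1⊕1⊕0⊕1⊕0⊕0⊕1⊕1⊕1⊕1⊕0⊕0 = 1
Codeword: 1000101110111011011110100111100

1000101110111011011110100111100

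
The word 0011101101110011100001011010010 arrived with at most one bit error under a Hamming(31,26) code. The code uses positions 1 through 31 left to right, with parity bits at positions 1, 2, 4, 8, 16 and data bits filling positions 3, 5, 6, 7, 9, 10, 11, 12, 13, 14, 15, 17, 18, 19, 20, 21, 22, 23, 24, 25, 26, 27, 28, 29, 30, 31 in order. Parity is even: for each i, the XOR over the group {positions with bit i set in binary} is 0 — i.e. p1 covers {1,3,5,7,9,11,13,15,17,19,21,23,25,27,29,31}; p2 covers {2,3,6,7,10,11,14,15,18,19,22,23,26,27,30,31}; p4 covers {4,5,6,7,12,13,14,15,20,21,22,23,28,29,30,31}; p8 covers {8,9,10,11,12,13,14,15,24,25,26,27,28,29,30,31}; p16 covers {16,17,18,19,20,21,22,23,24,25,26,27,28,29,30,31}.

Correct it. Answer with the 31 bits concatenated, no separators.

s1 (pos 1,3,5,7,9,11,13,15,17,19,21,23,25,27,29,31): 0⊕1⊕1⊕1⊕0⊕1⊕0⊕1⊕1⊕0⊕0⊕0⊕1⊕1⊕0⊕0 = 0
s2 (pos 2,3,6,7,10,11,14,15,18,19,22,23,26,27,30,31): 0⊕1⊕0⊕1⊕1⊕1⊕0⊕1⊕0⊕0⊕1⊕0⊕0⊕1⊕1⊕0 = 0
s4 (pos 4,5,6,7,12,13,14,15,20,21,22,23,28,29,30,31): 1⊕1⊕0⊕1⊕1⊕0⊕0⊕1⊕0⊕0⊕1⊕0⊕0⊕0⊕1⊕0 = 1
s8 (pos 8,9,10,11,12,13,14,15,24,25,26,27,28,29,30,31): 1⊕0⊕1⊕1⊕1⊕0⊕0⊕1⊕1⊕1⊕0⊕1⊕0⊕0⊕1⊕0 = 1
s16 (pos 16,17,18,19,20,21,22,23,24,25,26,27,28,29,30,31): 1⊕1⊕0⊕0⊕0⊕0⊕1⊕0⊕1⊕1⊕0⊕1⊕0⊕0⊕1⊕0 = 1
Syndrome s16…s1 = 11100 → error at position 28.
Flip position 28: 0011101101110011100001011010010 → 0011101101110011100001011011010

0011101101110011100001011011010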